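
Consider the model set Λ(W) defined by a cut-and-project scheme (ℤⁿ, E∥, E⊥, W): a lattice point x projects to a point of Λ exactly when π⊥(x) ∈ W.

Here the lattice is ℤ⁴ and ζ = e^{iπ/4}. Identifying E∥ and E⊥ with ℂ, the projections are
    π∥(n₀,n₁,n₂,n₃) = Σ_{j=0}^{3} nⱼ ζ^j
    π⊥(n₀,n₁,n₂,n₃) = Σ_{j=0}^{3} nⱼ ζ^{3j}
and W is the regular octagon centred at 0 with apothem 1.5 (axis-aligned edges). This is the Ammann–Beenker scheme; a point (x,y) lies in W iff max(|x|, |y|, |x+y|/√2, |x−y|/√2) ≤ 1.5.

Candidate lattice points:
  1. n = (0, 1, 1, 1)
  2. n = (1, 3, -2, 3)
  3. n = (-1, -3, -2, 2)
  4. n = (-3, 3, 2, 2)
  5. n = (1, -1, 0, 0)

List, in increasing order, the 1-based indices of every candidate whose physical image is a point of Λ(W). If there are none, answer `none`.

π⊥(n) = n₀ + n₁ζ³ + n₂ζ⁶ + n₃ζ⁹ where ζ = e^{iπ/4}.
#1 (0, 1, 1, 1): internal (0.0000, 0.4142); octagon support 0.4142 vs apothem 1.5 → ∈ W
#2 (1, 3, -2, 3): internal (1.0000, 6.2426); octagon support 6.2426 vs apothem 1.5 → ∉ W
#3 (-1, -3, -2, 2): internal (2.5355, 1.2929); octagon support 2.7071 vs apothem 1.5 → ∉ W
#4 (-3, 3, 2, 2): internal (-3.7071, 1.5355); octagon support 3.7071 vs apothem 1.5 → ∉ W
#5 (1, -1, 0, 0): internal (1.7071, -0.7071); octagon support 1.7071 vs apothem 1.5 → ∉ W

1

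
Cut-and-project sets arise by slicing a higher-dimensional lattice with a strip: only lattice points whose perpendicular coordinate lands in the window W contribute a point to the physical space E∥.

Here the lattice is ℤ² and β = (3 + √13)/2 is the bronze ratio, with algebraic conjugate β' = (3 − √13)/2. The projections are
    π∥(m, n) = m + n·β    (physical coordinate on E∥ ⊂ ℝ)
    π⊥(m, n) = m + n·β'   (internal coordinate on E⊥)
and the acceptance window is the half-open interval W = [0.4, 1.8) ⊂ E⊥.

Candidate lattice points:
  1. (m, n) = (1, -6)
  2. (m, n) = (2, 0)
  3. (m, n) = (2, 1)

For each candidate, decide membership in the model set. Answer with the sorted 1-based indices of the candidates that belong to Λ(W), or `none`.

Compute β' = (3−√13)/2 = -0.3028, so π⊥(m,n) = m -0.3028·n.
[1] lift (1,-6): star map gives 2.8167; window check 0.4 ≤ 2.8167 < 1.8 is false → out
[2] lift (2,0): star map gives 2.0000; window check 0.4 ≤ 2.0000 < 1.8 is false → out
[3] lift (2,1): star map gives 1.6972; window check 0.4 ≤ 1.6972 < 1.8 is true → IN Λ

3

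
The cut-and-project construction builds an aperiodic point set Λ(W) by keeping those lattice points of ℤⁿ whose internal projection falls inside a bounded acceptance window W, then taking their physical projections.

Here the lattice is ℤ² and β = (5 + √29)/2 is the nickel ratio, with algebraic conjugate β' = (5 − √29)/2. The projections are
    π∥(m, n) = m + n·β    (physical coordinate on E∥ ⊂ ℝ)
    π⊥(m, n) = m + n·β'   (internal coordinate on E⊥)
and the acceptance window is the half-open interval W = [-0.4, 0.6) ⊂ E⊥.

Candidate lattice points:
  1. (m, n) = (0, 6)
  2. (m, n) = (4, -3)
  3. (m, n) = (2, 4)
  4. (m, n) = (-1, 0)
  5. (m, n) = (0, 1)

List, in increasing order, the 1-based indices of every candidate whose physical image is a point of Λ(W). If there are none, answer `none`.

β' = (5−√29)/2 ≈ -0.19258.
candidate 1: (m,n)=(0,6) → π∥ = 0+6·β ≈ 31.15549, π⊥ = 0+6·β' ≈ -1.15549 ∉ [-0.4, 0.6) ⇒ out
candidate 2: (m,n)=(4,-3) → π∥ = 4-3·β ≈ -11.57775, π⊥ = 4-3·β' ≈ 4.57775 ∉ [-0.4, 0.6) ⇒ out
candidate 3: (m,n)=(2,4) → π∥ = 2+4·β ≈ 22.77033, π⊥ = 2+4·β' ≈ 1.22967 ∉ [-0.4, 0.6) ⇒ out
candidate 4: (m,n)=(-1,0) → π∥ = -1+0·β ≈ -1.00000, π⊥ = -1+0·β' ≈ -1.00000 ∉ [-0.4, 0.6) ⇒ out
candidate 5: (m,n)=(0,1) → π∥ = 0+1·β ≈ 5.19258, π⊥ = 0+1·β' ≈ -0.19258 ∈ [-0.4, 0.6) ⇒ IN Λ

5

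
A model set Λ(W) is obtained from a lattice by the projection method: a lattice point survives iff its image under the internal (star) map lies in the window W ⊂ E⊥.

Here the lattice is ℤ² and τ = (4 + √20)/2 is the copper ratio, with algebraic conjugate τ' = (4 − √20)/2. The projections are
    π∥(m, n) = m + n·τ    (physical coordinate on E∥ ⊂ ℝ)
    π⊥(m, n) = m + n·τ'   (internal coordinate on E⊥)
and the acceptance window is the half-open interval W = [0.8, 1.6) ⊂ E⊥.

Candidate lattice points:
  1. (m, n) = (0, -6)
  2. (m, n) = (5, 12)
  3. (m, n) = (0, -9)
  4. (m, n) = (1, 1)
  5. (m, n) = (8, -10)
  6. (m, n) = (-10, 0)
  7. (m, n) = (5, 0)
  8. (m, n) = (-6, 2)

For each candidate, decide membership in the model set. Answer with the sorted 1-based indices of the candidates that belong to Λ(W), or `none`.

Compute τ' = (4−√20)/2 = -0.2361, so π⊥(m,n) = m -0.2361·n.
candidate 1: (m,n)=(0,-6) → π∥ = 0-6·τ ≈ -25.4164, π⊥ = 0-6·τ' ≈ 1.4164 ∈ [0.8, 1.6) ⇒ IN Λ
candidate 2: (m,n)=(5,12) → π∥ = 5+12·τ ≈ 55.8328, π⊥ = 5+12·τ' ≈ 2.1672 ∉ [0.8, 1.6) ⇒ out
candidate 3: (m,n)=(0,-9) → π∥ = 0-9·τ ≈ -38.1246, π⊥ = 0-9·τ' ≈ 2.1246 ∉ [0.8, 1.6) ⇒ out
candidate 4: (m,n)=(1,1) → π∥ = 1+1·τ ≈ 5.2361, π⊥ = 1+1·τ' ≈ 0.7639 ∉ [0.8, 1.6) ⇒ out
candidate 5: (m,n)=(8,-10) → π∥ = 8-10·τ ≈ -34.3607, π⊥ = 8-10·τ' ≈ 10.3607 ∉ [0.8, 1.6) ⇒ out
candidate 6: (m,n)=(-10,0) → π∥ = -10+0·τ ≈ -10.0000, π⊥ = -10+0·τ' ≈ -10.0000 ∉ [0.8, 1.6) ⇒ out
candidate 7: (m,n)=(5,0) → π∥ = 5+0·τ ≈ 5.0000, π⊥ = 5+0·τ' ≈ 5.0000 ∉ [0.8, 1.6) ⇒ out
candidate 8: (m,n)=(-6,2) → π∥ = -6+2·τ ≈ 2.4721, π⊥ = -6+2·τ' ≈ -6.4721 ∉ [0.8, 1.6) ⇒ out

1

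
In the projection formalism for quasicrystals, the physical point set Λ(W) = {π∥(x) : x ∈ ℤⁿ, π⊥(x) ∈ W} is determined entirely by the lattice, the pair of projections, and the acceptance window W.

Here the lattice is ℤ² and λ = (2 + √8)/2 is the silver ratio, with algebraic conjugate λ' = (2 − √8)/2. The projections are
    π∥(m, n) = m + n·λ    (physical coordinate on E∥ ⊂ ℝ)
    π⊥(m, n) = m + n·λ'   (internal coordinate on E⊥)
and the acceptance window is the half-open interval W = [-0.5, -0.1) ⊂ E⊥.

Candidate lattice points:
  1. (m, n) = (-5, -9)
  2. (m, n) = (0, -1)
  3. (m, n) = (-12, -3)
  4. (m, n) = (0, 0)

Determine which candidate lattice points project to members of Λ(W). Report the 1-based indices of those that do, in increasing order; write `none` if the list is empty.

none

λ' = (2−√8)/2 ≈ -0.414214.
candidate 1: (m,n)=(-5,-9) → π∥ = -5-9·λ ≈ -26.727922, π⊥ = -5-9·λ' ≈ -1.272078 ∉ [-0.5, -0.1) ⇒ out
candidate 2: (m,n)=(0,-1) → π∥ = 0-1·λ ≈ -2.414214, π⊥ = 0-1·λ' ≈ 0.414214 ∉ [-0.5, -0.1) ⇒ out
candidate 3: (m,n)=(-12,-3) → π∥ = -12-3·λ ≈ -19.242641, π⊥ = -12-3·λ' ≈ -10.757359 ∉ [-0.5, -0.1) ⇒ out
candidate 4: (m,n)=(0,0) → π∥ = 0+0·λ ≈ 0.000000, π⊥ = 0+0·λ' ≈ 0.000000 ∉ [-0.5, -0.1) ⇒ out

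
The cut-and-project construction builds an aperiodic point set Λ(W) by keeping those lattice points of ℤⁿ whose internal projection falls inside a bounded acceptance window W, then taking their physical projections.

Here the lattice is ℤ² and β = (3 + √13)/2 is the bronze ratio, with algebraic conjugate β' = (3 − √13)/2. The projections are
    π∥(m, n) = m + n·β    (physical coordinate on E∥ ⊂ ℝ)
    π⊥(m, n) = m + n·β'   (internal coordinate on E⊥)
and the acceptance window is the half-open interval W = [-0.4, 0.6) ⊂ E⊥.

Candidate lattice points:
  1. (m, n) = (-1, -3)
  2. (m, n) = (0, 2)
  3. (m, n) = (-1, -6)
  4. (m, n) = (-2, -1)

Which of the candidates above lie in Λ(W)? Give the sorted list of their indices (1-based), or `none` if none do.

1

β' = (3−√13)/2 ≈ -0.3028.
candidate 1: (m,n)=(-1,-3) → π∥ = -1-3·β ≈ -10.9083, π⊥ = -1-3·β' ≈ -0.0917 ∈ [-0.4, 0.6) ⇒ IN Λ
candidate 2: (m,n)=(0,2) → π∥ = 0+2·β ≈ 6.6056, π⊥ = 0+2·β' ≈ -0.6056 ∉ [-0.4, 0.6) ⇒ out
candidate 3: (m,n)=(-1,-6) → π∥ = -1-6·β ≈ -20.8167, π⊥ = -1-6·β' ≈ 0.8167 ∉ [-0.4, 0.6) ⇒ out
candidate 4: (m,n)=(-2,-1) → π∥ = -2-1·β ≈ -5.3028, π⊥ = -2-1·β' ≈ -1.6972 ∉ [-0.4, 0.6) ⇒ out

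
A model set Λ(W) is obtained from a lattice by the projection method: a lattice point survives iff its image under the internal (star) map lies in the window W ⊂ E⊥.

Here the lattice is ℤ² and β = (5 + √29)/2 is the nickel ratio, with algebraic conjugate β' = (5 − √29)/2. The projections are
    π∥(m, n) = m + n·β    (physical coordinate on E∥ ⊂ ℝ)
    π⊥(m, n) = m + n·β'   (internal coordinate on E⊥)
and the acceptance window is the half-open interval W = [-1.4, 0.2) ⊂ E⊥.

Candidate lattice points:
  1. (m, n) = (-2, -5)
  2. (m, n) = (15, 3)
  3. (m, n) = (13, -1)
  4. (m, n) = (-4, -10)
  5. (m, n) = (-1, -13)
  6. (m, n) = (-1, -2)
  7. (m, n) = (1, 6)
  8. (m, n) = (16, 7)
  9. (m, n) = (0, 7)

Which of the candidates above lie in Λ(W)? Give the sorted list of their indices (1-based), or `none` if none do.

β' = (5−√29)/2 ≈ -0.1926.
candidate 1: (m,n)=(-2,-5) → π∥ = -2-5·β ≈ -27.9629, π⊥ = -2-5·β' ≈ -1.0371 ∈ [-1.4, 0.2) ⇒ IN Λ
candidate 2: (m,n)=(15,3) → π∥ = 15+3·β ≈ 30.5777, π⊥ = 15+3·β' ≈ 14.4223 ∉ [-1.4, 0.2) ⇒ out
candidate 3: (m,n)=(13,-1) → π∥ = 13-1·β ≈ 7.8074, π⊥ = 13-1·β' ≈ 13.1926 ∉ [-1.4, 0.2) ⇒ out
candidate 4: (m,n)=(-4,-10) → π∥ = -4-10·β ≈ -55.9258, π⊥ = -4-10·β' ≈ -2.0742 ∉ [-1.4, 0.2) ⇒ out
candidate 5: (m,n)=(-1,-13) → π∥ = -1-13·β ≈ -68.5036, π⊥ = -1-13·β' ≈ 1.5036 ∉ [-1.4, 0.2) ⇒ out
candidate 6: (m,n)=(-1,-2) → π∥ = -1-2·β ≈ -11.3852, π⊥ = -1-2·β' ≈ -0.6148 ∈ [-1.4, 0.2) ⇒ IN Λ
candidate 7: (m,n)=(1,6) → π∥ = 1+6·β ≈ 32.1555, π⊥ = 1+6·β' ≈ -0.1555 ∈ [-1.4, 0.2) ⇒ IN Λ
candidate 8: (m,n)=(16,7) → π∥ = 16+7·β ≈ 52.3481, π⊥ = 16+7·β' ≈ 14.6519 ∉ [-1.4, 0.2) ⇒ out
candidate 9: (m,n)=(0,7) → π∥ = 0+7·β ≈ 36.3481, π⊥ = 0+7·β' ≈ -1.3481 ∈ [-1.4, 0.2) ⇒ IN Λ

1, 6, 7, 9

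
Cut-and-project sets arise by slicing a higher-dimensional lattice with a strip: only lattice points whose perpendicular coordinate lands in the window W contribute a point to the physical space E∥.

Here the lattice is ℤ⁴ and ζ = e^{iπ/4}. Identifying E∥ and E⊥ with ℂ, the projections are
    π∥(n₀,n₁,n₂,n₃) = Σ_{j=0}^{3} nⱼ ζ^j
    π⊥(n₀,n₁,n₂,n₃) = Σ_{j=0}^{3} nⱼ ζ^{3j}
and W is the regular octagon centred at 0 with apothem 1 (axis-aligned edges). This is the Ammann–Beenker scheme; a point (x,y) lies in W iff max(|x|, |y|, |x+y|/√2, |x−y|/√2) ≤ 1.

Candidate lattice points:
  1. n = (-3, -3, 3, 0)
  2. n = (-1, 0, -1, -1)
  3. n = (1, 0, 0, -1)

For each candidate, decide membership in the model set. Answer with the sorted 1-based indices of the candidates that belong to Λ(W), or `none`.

Internal map: ζ^{3j} for j=0..3 gives (1,0), (−√2/2,√2/2), (0,−1), (√2/2,√2/2).
candidate 1: n = (-3, -3, 3, 0) → π⊥ ≈ (-0.87868, -5.12132); max(|x|,|y|,|x±y|/√2) = 5.12132 > 1 ⇒ ∉ W
candidate 2: n = (-1, 0, -1, -1) → π⊥ ≈ (-1.70711, +0.29289); max(|x|,|y|,|x±y|/√2) = 1.70711 > 1 ⇒ ∉ W
candidate 3: n = (1, 0, 0, -1) → π⊥ ≈ (+0.29289, -0.70711); max(|x|,|y|,|x±y|/√2) = 0.70711 ≤ 1 ⇒ ∈ W

3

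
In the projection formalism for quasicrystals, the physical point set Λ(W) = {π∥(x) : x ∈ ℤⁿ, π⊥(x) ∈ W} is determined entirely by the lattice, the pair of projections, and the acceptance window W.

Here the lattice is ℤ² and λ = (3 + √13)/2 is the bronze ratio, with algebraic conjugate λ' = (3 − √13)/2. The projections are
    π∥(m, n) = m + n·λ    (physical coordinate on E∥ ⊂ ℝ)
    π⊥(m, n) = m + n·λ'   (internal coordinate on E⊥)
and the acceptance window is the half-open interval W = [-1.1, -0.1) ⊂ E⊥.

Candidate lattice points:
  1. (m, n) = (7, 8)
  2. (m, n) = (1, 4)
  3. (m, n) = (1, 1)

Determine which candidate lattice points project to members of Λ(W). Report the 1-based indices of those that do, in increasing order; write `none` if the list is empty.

Compute λ' = (3−√13)/2 = -0.302776, so π⊥(m,n) = m -0.302776·n.
candidate 1: (m,n)=(7,8) → π∥ = 7+8·λ ≈ 33.422205, π⊥ = 7+8·λ' ≈ 4.577795 ∉ [-1.1, -0.1) ⇒ out
candidate 2: (m,n)=(1,4) → π∥ = 1+4·λ ≈ 14.211103, π⊥ = 1+4·λ' ≈ -0.211103 ∈ [-1.1, -0.1) ⇒ IN Λ
candidate 3: (m,n)=(1,1) → π∥ = 1+1·λ ≈ 4.302776, π⊥ = 1+1·λ' ≈ 0.697224 ∉ [-1.1, -0.1) ⇒ out

2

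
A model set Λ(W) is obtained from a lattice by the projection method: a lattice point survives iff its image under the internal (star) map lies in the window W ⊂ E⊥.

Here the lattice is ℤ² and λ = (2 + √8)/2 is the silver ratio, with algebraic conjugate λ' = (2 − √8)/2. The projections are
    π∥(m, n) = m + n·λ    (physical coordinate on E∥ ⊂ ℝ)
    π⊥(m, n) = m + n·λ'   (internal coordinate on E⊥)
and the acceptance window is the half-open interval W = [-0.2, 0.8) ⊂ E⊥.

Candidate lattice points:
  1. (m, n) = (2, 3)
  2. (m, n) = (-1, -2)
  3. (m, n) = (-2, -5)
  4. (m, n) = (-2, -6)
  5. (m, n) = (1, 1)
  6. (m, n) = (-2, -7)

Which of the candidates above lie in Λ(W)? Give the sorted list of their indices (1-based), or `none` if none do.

λ' = (2−√8)/2 ≈ -0.414214.
[1] lift (2,3): star map gives 0.757359; window check -0.2 ≤ 0.757359 < 0.8 is true → IN Λ
[2] lift (-1,-2): star map gives -0.171573; window check -0.2 ≤ -0.171573 < 0.8 is true → IN Λ
[3] lift (-2,-5): star map gives 0.071068; window check -0.2 ≤ 0.071068 < 0.8 is true → IN Λ
[4] lift (-2,-6): star map gives 0.485281; window check -0.2 ≤ 0.485281 < 0.8 is true → IN Λ
[5] lift (1,1): star map gives 0.585786; window check -0.2 ≤ 0.585786 < 0.8 is true → IN Λ
[6] lift (-2,-7): star map gives 0.899495; window check -0.2 ≤ 0.899495 < 0.8 is false → out

1, 2, 3, 4, 5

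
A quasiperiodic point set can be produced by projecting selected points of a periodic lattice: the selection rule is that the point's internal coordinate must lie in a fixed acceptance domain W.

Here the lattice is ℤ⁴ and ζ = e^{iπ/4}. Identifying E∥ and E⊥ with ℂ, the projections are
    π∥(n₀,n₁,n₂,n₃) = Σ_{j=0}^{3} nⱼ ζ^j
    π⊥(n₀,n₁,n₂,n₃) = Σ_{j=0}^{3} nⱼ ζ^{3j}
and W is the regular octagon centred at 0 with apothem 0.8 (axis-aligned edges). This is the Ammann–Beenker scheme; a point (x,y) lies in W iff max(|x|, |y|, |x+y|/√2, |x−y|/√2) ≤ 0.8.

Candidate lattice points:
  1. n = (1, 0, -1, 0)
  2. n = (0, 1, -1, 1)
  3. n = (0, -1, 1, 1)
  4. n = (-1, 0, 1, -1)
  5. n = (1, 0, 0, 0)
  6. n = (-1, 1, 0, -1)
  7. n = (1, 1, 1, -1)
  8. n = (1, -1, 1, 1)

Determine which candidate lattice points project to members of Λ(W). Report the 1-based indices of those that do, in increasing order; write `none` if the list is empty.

none

Internal map: ζ^{3j} for j=0..3 gives (1,0), (−√2/2,√2/2), (0,−1), (√2/2,√2/2).
candidate 1: n = (1, 0, -1, 0) → π⊥ ≈ (+1.0000, +1.0000); max(|x|,|y|,|x±y|/√2) = 1.4142 > 0.8 ⇒ ∉ W
candidate 2: n = (0, 1, -1, 1) → π⊥ ≈ (+0.0000, +2.4142); max(|x|,|y|,|x±y|/√2) = 2.4142 > 0.8 ⇒ ∉ W
candidate 3: n = (0, -1, 1, 1) → π⊥ ≈ (+1.4142, -1.0000); max(|x|,|y|,|x±y|/√2) = 1.7071 > 0.8 ⇒ ∉ W
candidate 4: n = (-1, 0, 1, -1) → π⊥ ≈ (-1.7071, -1.7071); max(|x|,|y|,|x±y|/√2) = 2.4142 > 0.8 ⇒ ∉ W
candidate 5: n = (1, 0, 0, 0) → π⊥ ≈ (+1.0000, +0.0000); max(|x|,|y|,|x±y|/√2) = 1.0000 > 0.8 ⇒ ∉ W
candidate 6: n = (-1, 1, 0, -1) → π⊥ ≈ (-2.4142, +0.0000); max(|x|,|y|,|x±y|/√2) = 2.4142 > 0.8 ⇒ ∉ W
candidate 7: n = (1, 1, 1, -1) → π⊥ ≈ (-0.4142, -1.0000); max(|x|,|y|,|x±y|/√2) = 1.0000 > 0.8 ⇒ ∉ W
candidate 8: n = (1, -1, 1, 1) → π⊥ ≈ (+2.4142, -1.0000); max(|x|,|y|,|x±y|/√2) = 2.4142 > 0.8 ⇒ ∉ W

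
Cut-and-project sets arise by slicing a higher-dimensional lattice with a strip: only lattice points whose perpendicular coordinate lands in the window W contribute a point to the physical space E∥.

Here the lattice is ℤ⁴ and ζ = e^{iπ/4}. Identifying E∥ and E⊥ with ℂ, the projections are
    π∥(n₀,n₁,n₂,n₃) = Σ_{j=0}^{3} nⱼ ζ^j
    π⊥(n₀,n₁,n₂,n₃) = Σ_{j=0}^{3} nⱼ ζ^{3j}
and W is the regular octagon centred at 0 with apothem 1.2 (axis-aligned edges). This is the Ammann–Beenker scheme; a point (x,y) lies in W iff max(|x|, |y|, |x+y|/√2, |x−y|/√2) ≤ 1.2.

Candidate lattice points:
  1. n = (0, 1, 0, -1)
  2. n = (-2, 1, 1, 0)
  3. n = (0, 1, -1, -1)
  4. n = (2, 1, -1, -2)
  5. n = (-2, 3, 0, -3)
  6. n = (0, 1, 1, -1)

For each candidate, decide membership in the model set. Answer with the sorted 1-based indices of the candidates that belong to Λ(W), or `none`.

4

π⊥(n) = n₀ + n₁ζ³ + n₂ζ⁶ + n₃ζ⁹ where ζ = e^{iπ/4}.
#1 (0, 1, 0, -1): internal (-1.414214, 0.000000); octagon support 1.414214 vs apothem 1.2 → ∉ W
#2 (-2, 1, 1, 0): internal (-2.707107, -0.292893); octagon support 2.707107 vs apothem 1.2 → ∉ W
#3 (0, 1, -1, -1): internal (-1.414214, 1.000000); octagon support 1.707107 vs apothem 1.2 → ∉ W
#4 (2, 1, -1, -2): internal (-0.121320, 0.292893); octagon support 0.292893 vs apothem 1.2 → ∈ W
#5 (-2, 3, 0, -3): internal (-6.242641, 0.000000); octagon support 6.242641 vs apothem 1.2 → ∉ W
#6 (0, 1, 1, -1): internal (-1.414214, -1.000000); octagon support 1.707107 vs apothem 1.2 → ∉ W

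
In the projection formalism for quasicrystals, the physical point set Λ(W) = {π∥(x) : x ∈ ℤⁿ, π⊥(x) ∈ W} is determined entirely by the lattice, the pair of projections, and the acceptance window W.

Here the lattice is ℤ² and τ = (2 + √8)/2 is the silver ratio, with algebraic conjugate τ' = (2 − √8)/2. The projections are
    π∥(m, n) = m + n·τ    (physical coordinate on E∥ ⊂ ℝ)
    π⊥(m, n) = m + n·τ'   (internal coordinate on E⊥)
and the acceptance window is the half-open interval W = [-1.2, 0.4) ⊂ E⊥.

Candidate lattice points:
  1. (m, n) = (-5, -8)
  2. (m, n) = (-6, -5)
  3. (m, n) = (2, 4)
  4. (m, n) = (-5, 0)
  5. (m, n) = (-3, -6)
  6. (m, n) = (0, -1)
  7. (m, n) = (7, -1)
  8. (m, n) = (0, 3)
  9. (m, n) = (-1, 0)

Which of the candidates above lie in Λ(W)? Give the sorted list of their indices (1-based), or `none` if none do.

3, 5, 9

τ' = (2−√8)/2 ≈ -0.41421.
#1 (-5,-8): internal coord -5 + (-8)·τ' = -1.68629; -1.68629 ∉ [-1.2, 0.4) → out
#2 (-6,-5): internal coord -6 + (-5)·τ' = -3.92893; -3.92893 ∉ [-1.2, 0.4) → out
#3 (2,4): internal coord 2 + (4)·τ' = +0.34315; +0.34315 ∈ [-1.2, 0.4) → IN Λ
#4 (-5,0): internal coord -5 + (0)·τ' = -5.00000; -5.00000 ∉ [-1.2, 0.4) → out
#5 (-3,-6): internal coord -3 + (-6)·τ' = -0.51472; -0.51472 ∈ [-1.2, 0.4) → IN Λ
#6 (0,-1): internal coord 0 + (-1)·τ' = +0.41421; +0.41421 ∉ [-1.2, 0.4) → out
#7 (7,-1): internal coord 7 + (-1)·τ' = +7.41421; +7.41421 ∉ [-1.2, 0.4) → out
#8 (0,3): internal coord 0 + (3)·τ' = -1.24264; -1.24264 ∉ [-1.2, 0.4) → out
#9 (-1,0): internal coord -1 + (0)·τ' = -1.00000; -1.00000 ∈ [-1.2, 0.4) → IN Λ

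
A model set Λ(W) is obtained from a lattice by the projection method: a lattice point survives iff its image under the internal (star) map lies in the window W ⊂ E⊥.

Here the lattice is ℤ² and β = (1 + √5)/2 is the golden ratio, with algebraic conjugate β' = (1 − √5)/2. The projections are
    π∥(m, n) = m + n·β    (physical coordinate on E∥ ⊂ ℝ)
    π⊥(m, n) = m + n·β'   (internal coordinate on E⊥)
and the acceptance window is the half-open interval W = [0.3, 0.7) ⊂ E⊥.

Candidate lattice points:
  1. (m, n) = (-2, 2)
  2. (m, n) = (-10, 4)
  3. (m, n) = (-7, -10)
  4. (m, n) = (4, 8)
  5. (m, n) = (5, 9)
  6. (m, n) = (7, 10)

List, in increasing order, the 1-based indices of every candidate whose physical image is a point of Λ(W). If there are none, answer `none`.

Compute β' = (1−√5)/2 = -0.618034, so π⊥(m,n) = m -0.618034·n.
#1 (-2,2): internal coord -2 + (2)·β' = -3.236068; -3.236068 ∉ [0.3, 0.7) → out
#2 (-10,4): internal coord -10 + (4)·β' = -12.472136; -12.472136 ∉ [0.3, 0.7) → out
#3 (-7,-10): internal coord -7 + (-10)·β' = -0.819660; -0.819660 ∉ [0.3, 0.7) → out
#4 (4,8): internal coord 4 + (8)·β' = -0.944272; -0.944272 ∉ [0.3, 0.7) → out
#5 (5,9): internal coord 5 + (9)·β' = -0.562306; -0.562306 ∉ [0.3, 0.7) → out
#6 (7,10): internal coord 7 + (10)·β' = +0.819660; +0.819660 ∉ [0.3, 0.7) → out

none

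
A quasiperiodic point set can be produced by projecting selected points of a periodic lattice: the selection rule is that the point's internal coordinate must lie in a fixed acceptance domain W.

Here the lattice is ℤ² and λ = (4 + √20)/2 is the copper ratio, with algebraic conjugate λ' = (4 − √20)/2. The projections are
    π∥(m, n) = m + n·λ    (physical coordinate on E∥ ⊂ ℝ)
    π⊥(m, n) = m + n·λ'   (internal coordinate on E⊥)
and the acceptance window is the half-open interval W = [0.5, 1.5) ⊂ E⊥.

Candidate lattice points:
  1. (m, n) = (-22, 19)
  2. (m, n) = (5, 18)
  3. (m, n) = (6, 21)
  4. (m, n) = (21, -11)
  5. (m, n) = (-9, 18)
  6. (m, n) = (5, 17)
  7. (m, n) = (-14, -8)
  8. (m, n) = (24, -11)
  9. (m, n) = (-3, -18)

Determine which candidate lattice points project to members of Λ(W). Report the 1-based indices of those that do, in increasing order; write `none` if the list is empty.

2, 3, 6, 9

λ' = (4−√20)/2 ≈ -0.23607.
[1] lift (-22,19): star map gives -26.48529; window check 0.5 ≤ -26.48529 < 1.5 is false → out
[2] lift (5,18): star map gives 0.75078; window check 0.5 ≤ 0.75078 < 1.5 is true → IN Λ
[3] lift (6,21): star map gives 1.04257; window check 0.5 ≤ 1.04257 < 1.5 is true → IN Λ
[4] lift (21,-11): star map gives 23.59675; window check 0.5 ≤ 23.59675 < 1.5 is false → out
[5] lift (-9,18): star map gives -13.24922; window check 0.5 ≤ -13.24922 < 1.5 is false → out
[6] lift (5,17): star map gives 0.98684; window check 0.5 ≤ 0.98684 < 1.5 is true → IN Λ
[7] lift (-14,-8): star map gives -12.11146; window check 0.5 ≤ -12.11146 < 1.5 is false → out
[8] lift (24,-11): star map gives 26.59675; window check 0.5 ≤ 26.59675 < 1.5 is false → out
[9] lift (-3,-18): star map gives 1.24922; window check 0.5 ≤ 1.24922 < 1.5 is true → IN Λ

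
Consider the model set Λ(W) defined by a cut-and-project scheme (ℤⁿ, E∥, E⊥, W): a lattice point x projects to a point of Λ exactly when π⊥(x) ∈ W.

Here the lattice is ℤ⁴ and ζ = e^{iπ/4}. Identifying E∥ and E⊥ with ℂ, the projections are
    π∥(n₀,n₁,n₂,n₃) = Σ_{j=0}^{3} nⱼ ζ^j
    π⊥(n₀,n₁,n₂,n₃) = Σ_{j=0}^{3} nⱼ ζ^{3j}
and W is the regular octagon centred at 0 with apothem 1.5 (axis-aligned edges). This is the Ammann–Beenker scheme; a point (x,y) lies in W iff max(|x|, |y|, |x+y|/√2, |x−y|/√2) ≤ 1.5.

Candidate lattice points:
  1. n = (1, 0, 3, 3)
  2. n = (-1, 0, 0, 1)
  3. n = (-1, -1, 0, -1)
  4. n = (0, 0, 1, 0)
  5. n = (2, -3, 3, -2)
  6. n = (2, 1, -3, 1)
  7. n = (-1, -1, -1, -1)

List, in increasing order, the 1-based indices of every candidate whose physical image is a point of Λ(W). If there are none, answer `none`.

2, 4, 7

With ζ = e^{iπ/4} the internal vectors are ζ^0,ζ^3,ζ^6,ζ^9.
candidate 1: n = (1, 0, 3, 3) → π⊥ ≈ (+3.12132, -0.87868); max(|x|,|y|,|x±y|/√2) = 3.12132 > 1.5 ⇒ ∉ W
candidate 2: n = (-1, 0, 0, 1) → π⊥ ≈ (-0.29289, +0.70711); max(|x|,|y|,|x±y|/√2) = 0.70711 ≤ 1.5 ⇒ ∈ W
candidate 3: n = (-1, -1, 0, -1) → π⊥ ≈ (-1.00000, -1.41421); max(|x|,|y|,|x±y|/√2) = 1.70711 > 1.5 ⇒ ∉ W
candidate 4: n = (0, 0, 1, 0) → π⊥ ≈ (+0.00000, -1.00000); max(|x|,|y|,|x±y|/√2) = 1.00000 ≤ 1.5 ⇒ ∈ W
candidate 5: n = (2, -3, 3, -2) → π⊥ ≈ (+2.70711, -6.53553); max(|x|,|y|,|x±y|/√2) = 6.53553 > 1.5 ⇒ ∉ W
candidate 6: n = (2, 1, -3, 1) → π⊥ ≈ (+2.00000, +4.41421); max(|x|,|y|,|x±y|/√2) = 4.53553 > 1.5 ⇒ ∉ W
candidate 7: n = (-1, -1, -1, -1) → π⊥ ≈ (-1.00000, -0.41421); max(|x|,|y|,|x±y|/√2) = 1.00000 ≤ 1.5 ⇒ ∈ W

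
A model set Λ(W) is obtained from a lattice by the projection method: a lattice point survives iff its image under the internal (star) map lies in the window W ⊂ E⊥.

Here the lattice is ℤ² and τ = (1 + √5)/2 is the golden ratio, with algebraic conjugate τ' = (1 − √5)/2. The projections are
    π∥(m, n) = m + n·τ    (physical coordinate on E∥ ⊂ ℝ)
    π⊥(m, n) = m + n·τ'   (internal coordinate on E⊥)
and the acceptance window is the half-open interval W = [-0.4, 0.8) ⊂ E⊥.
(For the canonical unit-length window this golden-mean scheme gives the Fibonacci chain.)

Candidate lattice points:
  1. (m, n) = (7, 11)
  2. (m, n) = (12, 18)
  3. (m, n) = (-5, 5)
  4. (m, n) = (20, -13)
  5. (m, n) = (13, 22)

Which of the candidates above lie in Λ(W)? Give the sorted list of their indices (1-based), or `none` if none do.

Numerically τ ≈ 1.618034 and τ' = −1/τ ≈ -0.618034.
[1] lift (7,11): star map gives 0.201626; window check -0.4 ≤ 0.201626 < 0.8 is true → IN Λ
[2] lift (12,18): star map gives 0.875388; window check -0.4 ≤ 0.875388 < 0.8 is false → out
[3] lift (-5,5): star map gives -8.090170; window check -0.4 ≤ -8.090170 < 0.8 is false → out
[4] lift (20,-13): star map gives 28.034442; window check -0.4 ≤ 28.034442 < 0.8 is false → out
[5] lift (13,22): star map gives -0.596748; window check -0.4 ≤ -0.596748 < 0.8 is false → out

1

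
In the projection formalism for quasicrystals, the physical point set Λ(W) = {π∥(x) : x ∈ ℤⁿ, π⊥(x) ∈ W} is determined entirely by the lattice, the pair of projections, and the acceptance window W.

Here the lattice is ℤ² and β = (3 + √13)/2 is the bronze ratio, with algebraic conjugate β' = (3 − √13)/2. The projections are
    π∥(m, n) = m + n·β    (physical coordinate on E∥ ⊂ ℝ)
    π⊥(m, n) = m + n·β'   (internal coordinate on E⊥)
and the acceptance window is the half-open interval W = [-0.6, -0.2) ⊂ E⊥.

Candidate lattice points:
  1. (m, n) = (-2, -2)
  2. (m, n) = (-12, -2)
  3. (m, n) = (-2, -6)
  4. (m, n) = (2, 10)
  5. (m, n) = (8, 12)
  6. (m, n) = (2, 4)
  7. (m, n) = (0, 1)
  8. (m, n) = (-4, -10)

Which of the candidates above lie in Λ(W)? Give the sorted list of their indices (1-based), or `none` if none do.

Numerically β ≈ 3.302776 and β' = −1/β ≈ -0.302776.
#1 (-2,-2): internal coord -2 + (-2)·β' = -1.394449; -1.394449 ∉ [-0.6, -0.2) → out
#2 (-12,-2): internal coord -12 + (-2)·β' = -11.394449; -11.394449 ∉ [-0.6, -0.2) → out
#3 (-2,-6): internal coord -2 + (-6)·β' = -0.183346; -0.183346 ∉ [-0.6, -0.2) → out
#4 (2,10): internal coord 2 + (10)·β' = -1.027756; -1.027756 ∉ [-0.6, -0.2) → out
#5 (8,12): internal coord 8 + (12)·β' = +4.366692; +4.366692 ∉ [-0.6, -0.2) → out
#6 (2,4): internal coord 2 + (4)·β' = +0.788897; +0.788897 ∉ [-0.6, -0.2) → out
#7 (0,1): internal coord 0 + (1)·β' = -0.302776; -0.302776 ∈ [-0.6, -0.2) → IN Λ
#8 (-4,-10): internal coord -4 + (-10)·β' = -0.972244; -0.972244 ∉ [-0.6, -0.2) → out

7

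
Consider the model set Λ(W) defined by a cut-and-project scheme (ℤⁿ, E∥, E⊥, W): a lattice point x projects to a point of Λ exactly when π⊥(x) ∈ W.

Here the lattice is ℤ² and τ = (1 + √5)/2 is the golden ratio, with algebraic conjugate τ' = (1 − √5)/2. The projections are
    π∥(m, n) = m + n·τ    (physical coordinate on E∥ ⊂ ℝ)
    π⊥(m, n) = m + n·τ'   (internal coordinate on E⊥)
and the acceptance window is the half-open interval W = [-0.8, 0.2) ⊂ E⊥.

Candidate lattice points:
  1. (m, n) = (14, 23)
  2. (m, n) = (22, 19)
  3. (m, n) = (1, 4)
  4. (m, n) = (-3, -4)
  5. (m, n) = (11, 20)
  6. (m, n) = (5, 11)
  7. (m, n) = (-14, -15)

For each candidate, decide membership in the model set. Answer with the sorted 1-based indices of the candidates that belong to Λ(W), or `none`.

Numerically τ ≈ 1.6180 and τ' = −1/τ ≈ -0.6180.
#1 (14,23): internal coord 14 + (23)·τ' = -0.2148; -0.2148 ∈ [-0.8, 0.2) → IN Λ
#2 (22,19): internal coord 22 + (19)·τ' = +10.2574; +10.2574 ∉ [-0.8, 0.2) → out
#3 (1,4): internal coord 1 + (4)·τ' = -1.4721; -1.4721 ∉ [-0.8, 0.2) → out
#4 (-3,-4): internal coord -3 + (-4)·τ' = -0.5279; -0.5279 ∈ [-0.8, 0.2) → IN Λ
#5 (11,20): internal coord 11 + (20)·τ' = -1.3607; -1.3607 ∉ [-0.8, 0.2) → out
#6 (5,11): internal coord 5 + (11)·τ' = -1.7984; -1.7984 ∉ [-0.8, 0.2) → out
#7 (-14,-15): internal coord -14 + (-15)·τ' = -4.7295; -4.7295 ∉ [-0.8, 0.2) → out

1, 4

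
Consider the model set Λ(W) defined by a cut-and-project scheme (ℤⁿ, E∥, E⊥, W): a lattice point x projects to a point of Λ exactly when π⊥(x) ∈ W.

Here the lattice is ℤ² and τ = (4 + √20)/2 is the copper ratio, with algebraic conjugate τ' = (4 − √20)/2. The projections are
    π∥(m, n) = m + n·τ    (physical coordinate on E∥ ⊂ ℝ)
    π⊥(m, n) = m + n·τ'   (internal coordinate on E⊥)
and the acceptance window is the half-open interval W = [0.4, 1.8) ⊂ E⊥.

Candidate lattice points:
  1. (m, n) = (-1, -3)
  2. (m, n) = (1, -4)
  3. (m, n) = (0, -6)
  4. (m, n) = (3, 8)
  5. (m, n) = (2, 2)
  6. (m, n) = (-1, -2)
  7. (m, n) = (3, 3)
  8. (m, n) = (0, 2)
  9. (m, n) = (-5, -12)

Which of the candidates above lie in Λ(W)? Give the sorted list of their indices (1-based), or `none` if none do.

Numerically τ ≈ 4.2361 and τ' = −1/τ ≈ -0.2361.
[1] lift (-1,-3): star map gives -0.2918; window check 0.4 ≤ -0.2918 < 1.8 is false → out
[2] lift (1,-4): star map gives 1.9443; window check 0.4 ≤ 1.9443 < 1.8 is false → out
[3] lift (0,-6): star map gives 1.4164; window check 0.4 ≤ 1.4164 < 1.8 is true → IN Λ
[4] lift (3,8): star map gives 1.1115; window check 0.4 ≤ 1.1115 < 1.8 is true → IN Λ
[5] lift (2,2): star map gives 1.5279; window check 0.4 ≤ 1.5279 < 1.8 is true → IN Λ
[6] lift (-1,-2): star map gives -0.5279; window check 0.4 ≤ -0.5279 < 1.8 is false → out
[7] lift (3,3): star map gives 2.2918; window check 0.4 ≤ 2.2918 < 1.8 is false → out
[8] lift (0,2): star map gives -0.4721; window check 0.4 ≤ -0.4721 < 1.8 is false → out
[9] lift (-5,-12): star map gives -2.1672; window check 0.4 ≤ -2.1672 < 1.8 is false → out

3, 4, 5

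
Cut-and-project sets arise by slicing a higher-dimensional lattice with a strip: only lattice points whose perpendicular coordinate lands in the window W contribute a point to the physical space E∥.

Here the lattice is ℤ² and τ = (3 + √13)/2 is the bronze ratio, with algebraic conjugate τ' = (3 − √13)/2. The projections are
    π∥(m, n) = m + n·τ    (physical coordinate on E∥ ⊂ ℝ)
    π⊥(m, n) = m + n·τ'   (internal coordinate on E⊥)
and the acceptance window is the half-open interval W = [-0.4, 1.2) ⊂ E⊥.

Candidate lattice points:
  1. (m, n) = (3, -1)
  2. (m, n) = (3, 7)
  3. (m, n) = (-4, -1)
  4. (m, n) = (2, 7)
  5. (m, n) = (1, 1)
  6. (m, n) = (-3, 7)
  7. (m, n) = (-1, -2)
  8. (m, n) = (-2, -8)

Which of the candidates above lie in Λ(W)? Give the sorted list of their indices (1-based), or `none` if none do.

τ' = (3−√13)/2 ≈ -0.302776.
candidate 1: (m,n)=(3,-1) → π∥ = 3-1·τ ≈ -0.302776, π⊥ = 3-1·τ' ≈ 3.302776 ∉ [-0.4, 1.2) ⇒ out
candidate 2: (m,n)=(3,7) → π∥ = 3+7·τ ≈ 26.119429, π⊥ = 3+7·τ' ≈ 0.880571 ∈ [-0.4, 1.2) ⇒ IN Λ
candidate 3: (m,n)=(-4,-1) → π∥ = -4-1·τ ≈ -7.302776, π⊥ = -4-1·τ' ≈ -3.697224 ∉ [-0.4, 1.2) ⇒ out
candidate 4: (m,n)=(2,7) → π∥ = 2+7·τ ≈ 25.119429, π⊥ = 2+7·τ' ≈ -0.119429 ∈ [-0.4, 1.2) ⇒ IN Λ
candidate 5: (m,n)=(1,1) → π∥ = 1+1·τ ≈ 4.302776, π⊥ = 1+1·τ' ≈ 0.697224 ∈ [-0.4, 1.2) ⇒ IN Λ
candidate 6: (m,n)=(-3,7) → π∥ = -3+7·τ ≈ 20.119429, π⊥ = -3+7·τ' ≈ -5.119429 ∉ [-0.4, 1.2) ⇒ out
candidate 7: (m,n)=(-1,-2) → π∥ = -1-2·τ ≈ -7.605551, π⊥ = -1-2·τ' ≈ -0.394449 ∈ [-0.4, 1.2) ⇒ IN Λ
candidate 8: (m,n)=(-2,-8) → π∥ = -2-8·τ ≈ -28.422205, π⊥ = -2-8·τ' ≈ 0.422205 ∈ [-0.4, 1.2) ⇒ IN Λ

2, 4, 5, 7, 8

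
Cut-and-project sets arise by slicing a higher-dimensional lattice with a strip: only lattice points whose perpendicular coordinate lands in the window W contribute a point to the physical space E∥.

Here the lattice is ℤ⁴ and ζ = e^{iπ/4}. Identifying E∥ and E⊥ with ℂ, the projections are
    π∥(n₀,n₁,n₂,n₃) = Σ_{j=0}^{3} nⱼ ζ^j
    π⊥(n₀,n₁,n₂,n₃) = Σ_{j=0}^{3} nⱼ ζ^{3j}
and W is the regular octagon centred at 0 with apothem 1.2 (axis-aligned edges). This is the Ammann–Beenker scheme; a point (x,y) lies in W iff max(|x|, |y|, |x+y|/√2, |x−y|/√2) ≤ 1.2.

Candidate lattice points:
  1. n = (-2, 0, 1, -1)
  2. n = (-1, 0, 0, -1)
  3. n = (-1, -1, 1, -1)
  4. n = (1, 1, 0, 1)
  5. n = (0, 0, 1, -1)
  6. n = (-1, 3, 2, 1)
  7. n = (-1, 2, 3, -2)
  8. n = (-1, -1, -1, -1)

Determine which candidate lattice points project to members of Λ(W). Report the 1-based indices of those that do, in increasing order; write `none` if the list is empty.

With ζ = e^{iπ/4} the internal vectors are ζ^0,ζ^3,ζ^6,ζ^9.
candidate 1: n = (-2, 0, 1, -1) → π⊥ ≈ (-2.7071, -1.7071); max(|x|,|y|,|x±y|/√2) = 3.1213 > 1.2 ⇒ ∉ W
candidate 2: n = (-1, 0, 0, -1) → π⊥ ≈ (-1.7071, -0.7071); max(|x|,|y|,|x±y|/√2) = 1.7071 > 1.2 ⇒ ∉ W
candidate 3: n = (-1, -1, 1, -1) → π⊥ ≈ (-1.0000, -2.4142); max(|x|,|y|,|x±y|/√2) = 2.4142 > 1.2 ⇒ ∉ W
candidate 4: n = (1, 1, 0, 1) → π⊥ ≈ (+1.0000, +1.4142); max(|x|,|y|,|x±y|/√2) = 1.7071 > 1.2 ⇒ ∉ W
candidate 5: n = (0, 0, 1, -1) → π⊥ ≈ (-0.7071, -1.7071); max(|x|,|y|,|x±y|/√2) = 1.7071 > 1.2 ⇒ ∉ W
candidate 6: n = (-1, 3, 2, 1) → π⊥ ≈ (-2.4142, +0.8284); max(|x|,|y|,|x±y|/√2) = 2.4142 > 1.2 ⇒ ∉ W
candidate 7: n = (-1, 2, 3, -2) → π⊥ ≈ (-3.8284, -3.0000); max(|x|,|y|,|x±y|/√2) = 4.8284 > 1.2 ⇒ ∉ W
candidate 8: n = (-1, -1, -1, -1) → π⊥ ≈ (-1.0000, -0.4142); max(|x|,|y|,|x±y|/√2) = 1.0000 ≤ 1.2 ⇒ ∈ W

8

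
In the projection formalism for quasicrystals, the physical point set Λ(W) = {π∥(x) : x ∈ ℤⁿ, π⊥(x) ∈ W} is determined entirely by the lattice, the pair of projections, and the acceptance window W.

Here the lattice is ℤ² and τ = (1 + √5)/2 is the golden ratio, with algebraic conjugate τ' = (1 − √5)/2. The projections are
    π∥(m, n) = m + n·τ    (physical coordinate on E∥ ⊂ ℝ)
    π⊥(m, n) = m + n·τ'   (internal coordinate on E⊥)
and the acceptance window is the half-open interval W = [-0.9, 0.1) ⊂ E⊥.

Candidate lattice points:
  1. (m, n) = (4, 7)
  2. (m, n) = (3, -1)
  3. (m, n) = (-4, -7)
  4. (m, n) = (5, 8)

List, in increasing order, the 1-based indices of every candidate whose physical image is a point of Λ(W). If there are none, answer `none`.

1, 4

Compute τ' = (1−√5)/2 = -0.61803, so π⊥(m,n) = m -0.61803·n.
#1 (4,7): internal coord 4 + (7)·τ' = -0.32624; -0.32624 ∈ [-0.9, 0.1) → IN Λ
#2 (3,-1): internal coord 3 + (-1)·τ' = +3.61803; +3.61803 ∉ [-0.9, 0.1) → out
#3 (-4,-7): internal coord -4 + (-7)·τ' = +0.32624; +0.32624 ∉ [-0.9, 0.1) → out
#4 (5,8): internal coord 5 + (8)·τ' = +0.05573; +0.05573 ∈ [-0.9, 0.1) → IN Λ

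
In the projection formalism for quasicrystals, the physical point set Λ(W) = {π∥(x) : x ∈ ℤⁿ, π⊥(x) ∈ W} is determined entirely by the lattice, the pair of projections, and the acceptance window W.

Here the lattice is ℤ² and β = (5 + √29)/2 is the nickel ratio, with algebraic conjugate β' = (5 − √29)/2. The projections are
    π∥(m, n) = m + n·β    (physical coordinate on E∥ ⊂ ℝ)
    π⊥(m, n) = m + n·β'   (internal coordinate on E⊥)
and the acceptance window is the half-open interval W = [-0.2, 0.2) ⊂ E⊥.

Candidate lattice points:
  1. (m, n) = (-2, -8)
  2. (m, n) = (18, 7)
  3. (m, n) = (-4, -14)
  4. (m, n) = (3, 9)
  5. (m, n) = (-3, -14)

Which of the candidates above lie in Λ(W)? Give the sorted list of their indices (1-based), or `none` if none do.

none

Numerically β ≈ 5.192582 and β' = −1/β ≈ -0.192582.
candidate 1: (m,n)=(-2,-8) → π∥ = -2-8·β ≈ -43.540659, π⊥ = -2-8·β' ≈ -0.459341 ∉ [-0.2, 0.2) ⇒ out
candidate 2: (m,n)=(18,7) → π∥ = 18+7·β ≈ 54.348077, π⊥ = 18+7·β' ≈ 16.651923 ∉ [-0.2, 0.2) ⇒ out
candidate 3: (m,n)=(-4,-14) → π∥ = -4-14·β ≈ -76.696154, π⊥ = -4-14·β' ≈ -1.303846 ∉ [-0.2, 0.2) ⇒ out
candidate 4: (m,n)=(3,9) → π∥ = 3+9·β ≈ 49.733242, π⊥ = 3+9·β' ≈ 1.266758 ∉ [-0.2, 0.2) ⇒ out
candidate 5: (m,n)=(-3,-14) → π∥ = -3-14·β ≈ -75.696154, π⊥ = -3-14·β' ≈ -0.303846 ∉ [-0.2, 0.2) ⇒ out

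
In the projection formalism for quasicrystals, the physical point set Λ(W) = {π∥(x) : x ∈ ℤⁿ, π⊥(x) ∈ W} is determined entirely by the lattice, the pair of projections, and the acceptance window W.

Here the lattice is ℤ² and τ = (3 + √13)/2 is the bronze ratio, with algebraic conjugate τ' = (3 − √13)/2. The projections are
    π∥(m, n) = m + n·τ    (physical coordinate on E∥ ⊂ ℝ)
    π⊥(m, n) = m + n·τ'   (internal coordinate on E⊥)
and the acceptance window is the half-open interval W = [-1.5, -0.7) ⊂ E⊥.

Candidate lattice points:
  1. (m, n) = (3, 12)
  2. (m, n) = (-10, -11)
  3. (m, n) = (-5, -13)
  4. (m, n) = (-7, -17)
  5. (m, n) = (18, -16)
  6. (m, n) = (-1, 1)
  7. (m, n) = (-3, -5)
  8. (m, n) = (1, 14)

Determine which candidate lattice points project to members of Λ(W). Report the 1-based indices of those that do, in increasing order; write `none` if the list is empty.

Numerically τ ≈ 3.3028 and τ' = −1/τ ≈ -0.3028.
[1] lift (3,12): star map gives -0.6333; window check -1.5 ≤ -0.6333 < -0.7 is false → out
[2] lift (-10,-11): star map gives -6.6695; window check -1.5 ≤ -6.6695 < -0.7 is false → out
[3] lift (-5,-13): star map gives -1.0639; window check -1.5 ≤ -1.0639 < -0.7 is true → IN Λ
[4] lift (-7,-17): star map gives -1.8528; window check -1.5 ≤ -1.8528 < -0.7 is false → out
[5] lift (18,-16): star map gives 22.8444; window check -1.5 ≤ 22.8444 < -0.7 is false → out
[6] lift (-1,1): star map gives -1.3028; window check -1.5 ≤ -1.3028 < -0.7 is true → IN Λ
[7] lift (-3,-5): star map gives -1.4861; window check -1.5 ≤ -1.4861 < -0.7 is true → IN Λ
[8] lift (1,14): star map gives -3.2389; window check -1.5 ≤ -3.2389 < -0.7 is false → out

3, 6, 7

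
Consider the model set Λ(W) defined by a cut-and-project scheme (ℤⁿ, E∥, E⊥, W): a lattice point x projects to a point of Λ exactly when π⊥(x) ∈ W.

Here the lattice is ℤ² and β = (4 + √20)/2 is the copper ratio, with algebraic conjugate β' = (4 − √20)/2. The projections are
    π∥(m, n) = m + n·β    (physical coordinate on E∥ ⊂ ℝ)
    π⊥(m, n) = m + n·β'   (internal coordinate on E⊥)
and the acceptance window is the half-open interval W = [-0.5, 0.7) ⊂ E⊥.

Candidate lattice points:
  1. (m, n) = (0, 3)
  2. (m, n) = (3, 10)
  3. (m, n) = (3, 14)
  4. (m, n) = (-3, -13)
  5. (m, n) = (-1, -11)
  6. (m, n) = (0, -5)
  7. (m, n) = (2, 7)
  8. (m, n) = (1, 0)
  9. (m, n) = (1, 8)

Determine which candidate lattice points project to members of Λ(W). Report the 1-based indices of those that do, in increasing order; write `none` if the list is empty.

2, 3, 4, 7

β' = (4−√20)/2 ≈ -0.23607.
[1] lift (0,3): star map gives -0.70820; window check -0.5 ≤ -0.70820 < 0.7 is false → out
[2] lift (3,10): star map gives 0.63932; window check -0.5 ≤ 0.63932 < 0.7 is true → IN Λ
[3] lift (3,14): star map gives -0.30495; window check -0.5 ≤ -0.30495 < 0.7 is true → IN Λ
[4] lift (-3,-13): star map gives 0.06888; window check -0.5 ≤ 0.06888 < 0.7 is true → IN Λ
[5] lift (-1,-11): star map gives 1.59675; window check -0.5 ≤ 1.59675 < 0.7 is false → out
[6] lift (0,-5): star map gives 1.18034; window check -0.5 ≤ 1.18034 < 0.7 is false → out
[7] lift (2,7): star map gives 0.34752; window check -0.5 ≤ 0.34752 < 0.7 is true → IN Λ
[8] lift (1,0): star map gives 1.00000; window check -0.5 ≤ 1.00000 < 0.7 is false → out
[9] lift (1,8): star map gives -0.88854; window check -0.5 ≤ -0.88854 < 0.7 is false → out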